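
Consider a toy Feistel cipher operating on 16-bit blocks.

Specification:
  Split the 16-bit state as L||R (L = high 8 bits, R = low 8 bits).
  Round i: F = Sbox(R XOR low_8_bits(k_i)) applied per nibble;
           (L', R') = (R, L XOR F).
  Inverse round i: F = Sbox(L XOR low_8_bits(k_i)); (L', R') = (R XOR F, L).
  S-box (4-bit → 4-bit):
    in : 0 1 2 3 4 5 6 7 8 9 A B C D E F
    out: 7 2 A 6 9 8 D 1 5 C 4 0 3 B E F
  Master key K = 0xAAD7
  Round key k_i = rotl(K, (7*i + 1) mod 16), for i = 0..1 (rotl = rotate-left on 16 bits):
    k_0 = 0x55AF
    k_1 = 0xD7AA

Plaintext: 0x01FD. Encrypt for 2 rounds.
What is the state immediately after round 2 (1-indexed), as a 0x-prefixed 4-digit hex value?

0x8B5F

s_0 = plaintext = 0x01FD
s_1 = Round(s_0, k_0) = 0xFD8B
s_2 = Round(s_1, k_1) = 0x8B5F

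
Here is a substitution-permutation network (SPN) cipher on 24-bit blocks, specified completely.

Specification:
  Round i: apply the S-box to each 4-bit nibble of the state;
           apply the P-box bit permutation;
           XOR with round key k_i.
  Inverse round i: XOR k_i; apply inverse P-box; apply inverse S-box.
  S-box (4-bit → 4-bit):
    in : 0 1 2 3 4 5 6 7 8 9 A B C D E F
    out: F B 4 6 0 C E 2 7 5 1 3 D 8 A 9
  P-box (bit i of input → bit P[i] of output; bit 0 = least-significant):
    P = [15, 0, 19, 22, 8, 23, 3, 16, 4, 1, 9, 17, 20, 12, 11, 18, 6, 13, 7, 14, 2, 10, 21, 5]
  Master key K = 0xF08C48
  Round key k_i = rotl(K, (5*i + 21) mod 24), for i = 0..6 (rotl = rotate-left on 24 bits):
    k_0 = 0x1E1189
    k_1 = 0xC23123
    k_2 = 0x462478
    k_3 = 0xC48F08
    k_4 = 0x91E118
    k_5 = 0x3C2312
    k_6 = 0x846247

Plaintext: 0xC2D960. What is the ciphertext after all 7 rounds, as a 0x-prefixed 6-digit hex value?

s_0 = plaintext = 0xC2D960
s_1 = Round(s_0, k_0) = 0xF39334
s_2 = Round(s_1, k_1) = 0x521B8D
s_3 = Round(s_2, k_2) = 0xB235C2
s_4 = Round(s_3, k_3) = 0xCF9084
s_5 = Round(s_4, k_4) = 0x23AA66
s_6 = Round(s_5, k_5) = 0xC5038B
s_7 = Round(s_6, k_6) = 0x30B9E8

0x30B9E8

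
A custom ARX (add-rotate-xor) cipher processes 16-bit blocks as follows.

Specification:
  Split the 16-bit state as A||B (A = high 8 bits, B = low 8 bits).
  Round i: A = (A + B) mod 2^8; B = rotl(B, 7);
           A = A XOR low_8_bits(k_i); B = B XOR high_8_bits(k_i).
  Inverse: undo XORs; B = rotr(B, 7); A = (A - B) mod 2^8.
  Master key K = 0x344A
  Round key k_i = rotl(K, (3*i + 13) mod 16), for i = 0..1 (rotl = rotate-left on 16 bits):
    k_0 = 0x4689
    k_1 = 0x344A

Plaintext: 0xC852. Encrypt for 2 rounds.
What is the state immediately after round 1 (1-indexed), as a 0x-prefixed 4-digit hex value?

0x936F

s_0 = plaintext = 0xC852
s_1 = Round(s_0, k_0) = 0x936F
s_2 = Round(s_1, k_1) = 0x4883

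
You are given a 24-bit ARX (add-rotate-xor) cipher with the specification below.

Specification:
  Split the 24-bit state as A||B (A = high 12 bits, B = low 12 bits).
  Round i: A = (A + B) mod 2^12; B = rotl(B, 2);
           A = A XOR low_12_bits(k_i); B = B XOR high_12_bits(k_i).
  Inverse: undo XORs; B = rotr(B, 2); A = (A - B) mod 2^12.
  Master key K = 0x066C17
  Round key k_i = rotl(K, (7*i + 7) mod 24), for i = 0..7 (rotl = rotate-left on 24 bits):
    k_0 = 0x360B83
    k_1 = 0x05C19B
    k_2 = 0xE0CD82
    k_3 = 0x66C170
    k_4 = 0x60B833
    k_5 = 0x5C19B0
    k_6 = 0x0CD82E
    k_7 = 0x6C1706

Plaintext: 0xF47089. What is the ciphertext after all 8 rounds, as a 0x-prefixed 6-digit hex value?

s_0 = plaintext = 0xF47089
s_1 = Round(s_0, k_0) = 0x453144
s_2 = Round(s_1, k_1) = 0x40C54C
s_3 = Round(s_2, k_2) = 0x4DAB3D
s_4 = Round(s_3, k_3) = 0x167A9A
s_5 = Round(s_4, k_4) = 0x432C61
s_6 = Round(s_5, k_5) = 0x923446
s_7 = Round(s_6, k_6) = 0x5471D4
s_8 = Round(s_7, k_7) = 0x01D191

0x01D191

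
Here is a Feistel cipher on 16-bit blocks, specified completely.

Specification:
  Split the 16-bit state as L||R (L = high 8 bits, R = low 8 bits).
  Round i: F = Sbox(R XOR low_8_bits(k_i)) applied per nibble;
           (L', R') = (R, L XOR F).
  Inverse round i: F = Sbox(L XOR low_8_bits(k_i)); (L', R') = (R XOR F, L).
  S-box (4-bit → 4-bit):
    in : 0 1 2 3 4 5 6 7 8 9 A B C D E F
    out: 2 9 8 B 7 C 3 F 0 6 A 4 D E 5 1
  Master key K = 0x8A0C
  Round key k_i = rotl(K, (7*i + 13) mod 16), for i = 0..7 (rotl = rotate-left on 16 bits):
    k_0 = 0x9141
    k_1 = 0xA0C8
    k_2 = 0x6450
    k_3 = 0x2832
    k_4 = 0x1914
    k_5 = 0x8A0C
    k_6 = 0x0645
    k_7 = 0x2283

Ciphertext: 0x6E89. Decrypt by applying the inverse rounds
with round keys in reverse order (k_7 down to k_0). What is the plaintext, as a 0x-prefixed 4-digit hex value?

0x57D2

s_0 = ciphertext = 0x6E89
s_1 = InvRound(s_0, k_7) = 0xD76E
s_2 = InvRound(s_1, k_6) = 0x06D7
s_3 = InvRound(s_2, k_5) = 0xFD06
s_4 = InvRound(s_3, k_4) = 0x50FD
s_5 = InvRound(s_4, k_3) = 0xC550
s_6 = InvRound(s_5, k_2) = 0x3CC5
s_7 = InvRound(s_6, k_1) = 0xD23C
s_8 = InvRound(s_7, k_0) = 0x57D2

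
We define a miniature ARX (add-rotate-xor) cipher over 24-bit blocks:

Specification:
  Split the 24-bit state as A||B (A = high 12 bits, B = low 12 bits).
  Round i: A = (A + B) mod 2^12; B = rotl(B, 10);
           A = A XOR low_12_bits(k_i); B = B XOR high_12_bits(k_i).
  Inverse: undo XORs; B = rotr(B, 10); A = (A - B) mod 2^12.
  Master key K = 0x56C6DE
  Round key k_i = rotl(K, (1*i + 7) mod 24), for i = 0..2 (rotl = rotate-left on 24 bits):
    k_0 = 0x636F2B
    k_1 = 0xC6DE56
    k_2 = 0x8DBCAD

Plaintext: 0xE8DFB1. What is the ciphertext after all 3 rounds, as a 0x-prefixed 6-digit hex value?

s_0 = plaintext = 0xE8DFB1
s_1 = Round(s_0, k_0) = 0x1151DA
s_2 = Round(s_1, k_1) = 0xCB941B
s_3 = Round(s_2, k_2) = 0xC795DD

0xC795DD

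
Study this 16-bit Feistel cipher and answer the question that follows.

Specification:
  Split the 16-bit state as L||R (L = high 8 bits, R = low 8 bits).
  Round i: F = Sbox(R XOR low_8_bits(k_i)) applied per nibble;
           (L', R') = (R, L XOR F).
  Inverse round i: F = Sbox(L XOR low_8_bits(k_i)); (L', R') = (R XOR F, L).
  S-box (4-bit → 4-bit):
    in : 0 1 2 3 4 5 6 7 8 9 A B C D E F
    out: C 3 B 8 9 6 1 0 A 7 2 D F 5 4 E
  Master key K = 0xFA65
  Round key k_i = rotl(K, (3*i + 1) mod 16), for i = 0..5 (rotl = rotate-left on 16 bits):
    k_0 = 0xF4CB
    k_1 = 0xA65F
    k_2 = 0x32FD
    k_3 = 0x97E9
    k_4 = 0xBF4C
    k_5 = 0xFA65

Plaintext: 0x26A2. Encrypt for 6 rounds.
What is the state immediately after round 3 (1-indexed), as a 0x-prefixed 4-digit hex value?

0xB6AC

s_0 = plaintext = 0x26A2
s_1 = Round(s_0, k_0) = 0xA231
s_2 = Round(s_1, k_1) = 0x31B6
s_3 = Round(s_2, k_2) = 0xB6AC
s_4 = Round(s_3, k_3) = 0xAC20
s_5 = Round(s_4, k_4) = 0x20B3
s_6 = Round(s_5, k_5) = 0xB371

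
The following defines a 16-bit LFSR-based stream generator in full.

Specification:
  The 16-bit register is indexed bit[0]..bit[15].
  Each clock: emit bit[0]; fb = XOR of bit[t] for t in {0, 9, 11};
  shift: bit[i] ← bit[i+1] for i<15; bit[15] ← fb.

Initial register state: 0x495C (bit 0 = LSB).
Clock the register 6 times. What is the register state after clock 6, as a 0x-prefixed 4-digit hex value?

0x4525

reg_0 = 0x495C
clock 1: out=0, reg = 0xA4AE
clock 2: out=0, reg = 0x5257
clock 3: out=1, reg = 0x292B
clock 4: out=1, reg = 0x1495
clock 5: out=1, reg = 0x8A4A
clock 6: out=0, reg = 0x4525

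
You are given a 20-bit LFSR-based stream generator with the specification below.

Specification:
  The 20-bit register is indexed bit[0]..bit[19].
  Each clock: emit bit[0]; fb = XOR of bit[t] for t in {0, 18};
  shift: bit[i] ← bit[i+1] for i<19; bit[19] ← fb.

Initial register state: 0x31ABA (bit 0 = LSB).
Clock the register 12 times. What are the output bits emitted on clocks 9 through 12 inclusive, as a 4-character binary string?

0101

reg_0 = 0x31ABA
clock 1: out=0, reg = 0x18D5D
clock 2: out=1, reg = 0x8C6AE
clock 3: out=0, reg = 0x46357
clock 4: out=1, reg = 0x231AB
clock 5: out=1, reg = 0x918D5
clock 6: out=1, reg = 0xC8C6A
clock 7: out=0, reg = 0xE4635
clock 8: out=1, reg = 0x7231A
clock 9: out=0, reg = 0xB918D
clock 10: out=1, reg = 0xDC8C6
clock 11: out=0, reg = 0xEE463
clock 12: out=1, reg = 0x77231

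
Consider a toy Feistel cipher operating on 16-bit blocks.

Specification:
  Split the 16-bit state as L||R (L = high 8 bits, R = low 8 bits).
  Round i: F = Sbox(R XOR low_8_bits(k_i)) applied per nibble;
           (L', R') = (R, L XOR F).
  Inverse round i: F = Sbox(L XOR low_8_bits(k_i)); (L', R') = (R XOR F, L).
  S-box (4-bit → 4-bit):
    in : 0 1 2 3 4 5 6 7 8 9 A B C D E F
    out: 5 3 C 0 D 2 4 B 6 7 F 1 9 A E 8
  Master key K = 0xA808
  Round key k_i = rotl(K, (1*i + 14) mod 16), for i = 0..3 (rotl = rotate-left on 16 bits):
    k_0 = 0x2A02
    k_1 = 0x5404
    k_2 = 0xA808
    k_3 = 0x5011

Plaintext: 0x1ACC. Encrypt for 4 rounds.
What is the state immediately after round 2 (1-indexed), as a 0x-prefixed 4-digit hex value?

s_0 = plaintext = 0x1ACC
s_1 = Round(s_0, k_0) = 0xCC84
s_2 = Round(s_1, k_1) = 0x84A9
s_3 = Round(s_2, k_2) = 0xA977
s_4 = Round(s_3, k_3) = 0x77ED

0x84A9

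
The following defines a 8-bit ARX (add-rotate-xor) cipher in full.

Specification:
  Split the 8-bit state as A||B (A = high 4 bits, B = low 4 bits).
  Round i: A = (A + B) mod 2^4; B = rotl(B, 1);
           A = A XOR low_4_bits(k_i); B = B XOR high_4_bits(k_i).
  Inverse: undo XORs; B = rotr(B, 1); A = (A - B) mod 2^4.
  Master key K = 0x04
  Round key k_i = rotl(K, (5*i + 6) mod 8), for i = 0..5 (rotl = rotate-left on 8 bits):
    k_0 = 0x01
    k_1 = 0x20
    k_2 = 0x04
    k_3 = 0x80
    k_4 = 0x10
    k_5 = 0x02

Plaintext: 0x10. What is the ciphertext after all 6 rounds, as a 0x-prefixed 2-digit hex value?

s_0 = plaintext = 0x10
s_1 = Round(s_0, k_0) = 0x00
s_2 = Round(s_1, k_1) = 0x02
s_3 = Round(s_2, k_2) = 0x64
s_4 = Round(s_3, k_3) = 0xA0
s_5 = Round(s_4, k_4) = 0xA1
s_6 = Round(s_5, k_5) = 0x92

0x92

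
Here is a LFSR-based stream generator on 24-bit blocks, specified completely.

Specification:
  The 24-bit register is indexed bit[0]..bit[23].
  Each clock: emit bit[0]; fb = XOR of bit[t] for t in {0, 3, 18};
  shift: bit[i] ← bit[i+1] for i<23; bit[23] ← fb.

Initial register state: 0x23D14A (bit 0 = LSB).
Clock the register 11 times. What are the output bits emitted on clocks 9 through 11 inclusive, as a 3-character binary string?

reg_0 = 0x23D14A
clock 1: out=0, reg = 0x91E8A5
clock 2: out=1, reg = 0xC8F452
clock 3: out=0, reg = 0x647A29
clock 4: out=1, reg = 0xB23D14
clock 5: out=0, reg = 0x591E8A
clock 6: out=0, reg = 0xAC8F45
clock 7: out=1, reg = 0x5647A2
clock 8: out=0, reg = 0xAB23D1
clock 9: out=1, reg = 0xD591E8
clock 10: out=0, reg = 0x6AC8F4
clock 11: out=0, reg = 0x35647A

100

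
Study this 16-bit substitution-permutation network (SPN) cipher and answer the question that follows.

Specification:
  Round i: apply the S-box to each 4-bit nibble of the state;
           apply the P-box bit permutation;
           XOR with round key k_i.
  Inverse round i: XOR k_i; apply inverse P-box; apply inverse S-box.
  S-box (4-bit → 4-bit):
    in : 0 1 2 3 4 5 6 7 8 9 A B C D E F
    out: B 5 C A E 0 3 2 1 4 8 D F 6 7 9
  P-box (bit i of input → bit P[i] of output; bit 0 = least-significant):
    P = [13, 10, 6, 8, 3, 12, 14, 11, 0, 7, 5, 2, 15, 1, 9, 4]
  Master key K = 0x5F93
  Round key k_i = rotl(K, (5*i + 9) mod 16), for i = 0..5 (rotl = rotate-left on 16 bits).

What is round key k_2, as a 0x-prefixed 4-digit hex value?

0xFC9A

K = 0x5F93
k_0 = rotl(K, (5*0+9) mod 16) = rotl(K, 9) = 0x26BF
k_1 = rotl(K, (5*1+9) mod 16) = rotl(K, 14) = 0xD7E4
k_2 = rotl(K, (5*2+9) mod 16) = rotl(K, 3) = 0xFC9A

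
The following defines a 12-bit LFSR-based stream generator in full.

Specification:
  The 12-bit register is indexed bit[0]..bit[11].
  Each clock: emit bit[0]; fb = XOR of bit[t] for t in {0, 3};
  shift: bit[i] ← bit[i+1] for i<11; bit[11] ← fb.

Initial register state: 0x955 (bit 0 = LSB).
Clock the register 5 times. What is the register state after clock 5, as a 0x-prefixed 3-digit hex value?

reg_0 = 0x955
clock 1: out=1, reg = 0xCAA
clock 2: out=0, reg = 0xE55
clock 3: out=1, reg = 0xF2A
clock 4: out=0, reg = 0xF95
clock 5: out=1, reg = 0xFCA

0xFCA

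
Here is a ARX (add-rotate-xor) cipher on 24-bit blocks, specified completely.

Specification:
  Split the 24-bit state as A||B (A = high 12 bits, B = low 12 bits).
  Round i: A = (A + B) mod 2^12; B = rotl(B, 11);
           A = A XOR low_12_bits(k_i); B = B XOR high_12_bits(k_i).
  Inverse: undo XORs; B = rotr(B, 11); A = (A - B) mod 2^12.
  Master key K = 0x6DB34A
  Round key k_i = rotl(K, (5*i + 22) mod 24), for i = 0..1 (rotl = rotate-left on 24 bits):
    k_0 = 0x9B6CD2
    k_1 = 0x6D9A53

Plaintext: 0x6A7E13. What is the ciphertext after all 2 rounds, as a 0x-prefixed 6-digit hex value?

0x574D86

s_0 = plaintext = 0x6A7E13
s_1 = Round(s_0, k_0) = 0x8686BF
s_2 = Round(s_1, k_1) = 0x574D86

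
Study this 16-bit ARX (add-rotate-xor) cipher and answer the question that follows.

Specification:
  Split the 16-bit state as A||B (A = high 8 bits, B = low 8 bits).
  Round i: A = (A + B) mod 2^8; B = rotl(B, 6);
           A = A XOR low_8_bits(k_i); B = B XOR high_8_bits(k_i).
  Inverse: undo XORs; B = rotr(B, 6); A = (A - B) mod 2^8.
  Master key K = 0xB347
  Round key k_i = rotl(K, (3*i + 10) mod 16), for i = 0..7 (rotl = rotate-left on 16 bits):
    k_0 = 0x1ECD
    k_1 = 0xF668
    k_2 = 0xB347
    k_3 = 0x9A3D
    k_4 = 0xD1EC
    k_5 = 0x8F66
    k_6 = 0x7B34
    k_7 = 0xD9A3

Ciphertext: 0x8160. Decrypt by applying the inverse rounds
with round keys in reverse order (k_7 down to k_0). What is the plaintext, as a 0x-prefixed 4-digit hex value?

0xFEB9

s_0 = ciphertext = 0x8160
s_1 = InvRound(s_0, k_7) = 0x3CE6
s_2 = InvRound(s_1, k_6) = 0x9276
s_3 = InvRound(s_2, k_5) = 0x0DE7
s_4 = InvRound(s_3, k_4) = 0x09D8
s_5 = InvRound(s_4, k_3) = 0x2B09
s_6 = InvRound(s_5, k_2) = 0x82EA
s_7 = InvRound(s_6, k_1) = 0x7A70
s_8 = InvRound(s_7, k_0) = 0xFEB9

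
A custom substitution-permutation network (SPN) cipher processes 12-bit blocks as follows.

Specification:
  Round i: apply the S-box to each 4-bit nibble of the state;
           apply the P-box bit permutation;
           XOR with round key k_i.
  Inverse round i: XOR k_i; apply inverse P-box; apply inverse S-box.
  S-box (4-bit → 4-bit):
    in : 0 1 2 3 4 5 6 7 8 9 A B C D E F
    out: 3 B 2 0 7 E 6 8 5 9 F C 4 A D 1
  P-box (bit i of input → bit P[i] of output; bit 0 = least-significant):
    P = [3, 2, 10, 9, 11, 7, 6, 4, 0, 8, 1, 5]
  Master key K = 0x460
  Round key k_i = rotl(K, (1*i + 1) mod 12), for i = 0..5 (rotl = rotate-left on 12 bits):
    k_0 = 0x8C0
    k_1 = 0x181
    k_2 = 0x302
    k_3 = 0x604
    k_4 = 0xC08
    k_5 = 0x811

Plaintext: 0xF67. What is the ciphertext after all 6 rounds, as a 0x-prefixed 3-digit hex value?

s_0 = plaintext = 0xF67
s_1 = Round(s_0, k_0) = 0xA01
s_2 = Round(s_1, k_1) = 0xA2E
s_3 = Round(s_2, k_2) = 0x4A9
s_4 = Round(s_3, k_3) = 0xDDF
s_5 = Round(s_4, k_4) = 0xDB0
s_6 = Round(s_5, k_5) = 0x96D

0x96D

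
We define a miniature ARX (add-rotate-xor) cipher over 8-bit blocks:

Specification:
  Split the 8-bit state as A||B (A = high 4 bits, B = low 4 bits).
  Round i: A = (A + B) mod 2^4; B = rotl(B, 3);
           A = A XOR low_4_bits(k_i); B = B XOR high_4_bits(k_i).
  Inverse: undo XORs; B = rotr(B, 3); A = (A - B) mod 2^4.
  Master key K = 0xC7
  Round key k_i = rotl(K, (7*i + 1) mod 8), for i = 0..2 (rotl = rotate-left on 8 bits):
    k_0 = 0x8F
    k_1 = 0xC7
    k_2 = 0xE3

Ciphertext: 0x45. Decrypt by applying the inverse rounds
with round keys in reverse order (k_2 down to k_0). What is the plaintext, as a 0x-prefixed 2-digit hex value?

s_0 = ciphertext = 0x45
s_1 = InvRound(s_0, k_2) = 0x07
s_2 = InvRound(s_1, k_1) = 0x07
s_3 = InvRound(s_2, k_0) = 0x0F

0x0F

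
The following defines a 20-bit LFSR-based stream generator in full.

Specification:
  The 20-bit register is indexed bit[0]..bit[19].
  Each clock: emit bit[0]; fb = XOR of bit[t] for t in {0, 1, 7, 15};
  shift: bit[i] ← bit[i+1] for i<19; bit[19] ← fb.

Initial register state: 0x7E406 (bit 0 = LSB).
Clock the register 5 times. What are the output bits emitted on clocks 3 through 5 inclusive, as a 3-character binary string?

reg_0 = 0x7E406
clock 1: out=0, reg = 0x3F203
clock 2: out=1, reg = 0x9F901
clock 3: out=1, reg = 0x4FC80
clock 4: out=0, reg = 0x27E40
clock 5: out=0, reg = 0x13F20

100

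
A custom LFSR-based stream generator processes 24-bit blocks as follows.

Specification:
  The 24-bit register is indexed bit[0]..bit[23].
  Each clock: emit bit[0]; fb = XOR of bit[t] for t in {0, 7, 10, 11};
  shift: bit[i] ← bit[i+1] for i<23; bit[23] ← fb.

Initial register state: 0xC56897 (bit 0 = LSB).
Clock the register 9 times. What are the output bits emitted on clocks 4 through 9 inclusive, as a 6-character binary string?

reg_0 = 0xC56897
clock 1: out=1, reg = 0xE2B44B
clock 2: out=1, reg = 0x715A25
clock 3: out=1, reg = 0x38AD12
clock 4: out=0, reg = 0x1C5689
clock 5: out=1, reg = 0x8E2B44
clock 6: out=0, reg = 0xC715A2
clock 7: out=0, reg = 0x638AD1
clock 8: out=1, reg = 0xB1C568
clock 9: out=0, reg = 0xD8E2B4

010010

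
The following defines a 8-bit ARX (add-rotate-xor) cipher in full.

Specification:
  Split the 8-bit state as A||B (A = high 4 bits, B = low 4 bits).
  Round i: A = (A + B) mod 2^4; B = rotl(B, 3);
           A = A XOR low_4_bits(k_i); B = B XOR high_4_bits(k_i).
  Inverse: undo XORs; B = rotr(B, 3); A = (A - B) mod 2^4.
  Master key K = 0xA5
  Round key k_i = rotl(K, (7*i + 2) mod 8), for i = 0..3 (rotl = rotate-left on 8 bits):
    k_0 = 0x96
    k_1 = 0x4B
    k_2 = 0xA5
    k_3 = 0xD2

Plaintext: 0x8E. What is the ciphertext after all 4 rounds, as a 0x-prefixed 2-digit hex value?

s_0 = plaintext = 0x8E
s_1 = Round(s_0, k_0) = 0x0E
s_2 = Round(s_1, k_1) = 0x53
s_3 = Round(s_2, k_2) = 0xD3
s_4 = Round(s_3, k_3) = 0x24

0x24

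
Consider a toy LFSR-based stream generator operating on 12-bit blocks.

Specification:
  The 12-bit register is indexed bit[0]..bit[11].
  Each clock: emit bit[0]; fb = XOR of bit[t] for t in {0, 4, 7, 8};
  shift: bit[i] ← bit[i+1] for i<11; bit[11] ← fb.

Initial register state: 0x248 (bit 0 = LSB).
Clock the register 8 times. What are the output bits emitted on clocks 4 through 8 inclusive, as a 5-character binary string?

reg_0 = 0x248
clock 1: out=0, reg = 0x124
clock 2: out=0, reg = 0x892
clock 3: out=0, reg = 0x449
clock 4: out=1, reg = 0xA24
clock 5: out=0, reg = 0x512
clock 6: out=0, reg = 0x289
clock 7: out=1, reg = 0x144
clock 8: out=0, reg = 0x8A2

10010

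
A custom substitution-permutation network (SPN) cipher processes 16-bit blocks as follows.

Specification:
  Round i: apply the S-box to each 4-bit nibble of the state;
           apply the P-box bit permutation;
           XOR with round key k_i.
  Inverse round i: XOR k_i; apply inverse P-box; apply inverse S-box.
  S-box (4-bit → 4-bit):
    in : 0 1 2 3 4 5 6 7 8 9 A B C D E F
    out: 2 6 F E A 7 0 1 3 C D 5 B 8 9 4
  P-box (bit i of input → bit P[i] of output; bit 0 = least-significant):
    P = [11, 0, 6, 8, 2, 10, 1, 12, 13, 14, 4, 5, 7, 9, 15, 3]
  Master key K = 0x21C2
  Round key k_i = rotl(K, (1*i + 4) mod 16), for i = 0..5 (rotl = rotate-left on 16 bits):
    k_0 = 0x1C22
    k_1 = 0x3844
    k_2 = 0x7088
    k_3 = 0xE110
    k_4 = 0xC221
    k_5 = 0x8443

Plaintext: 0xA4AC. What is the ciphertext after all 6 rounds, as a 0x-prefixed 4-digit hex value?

0x117F

s_0 = plaintext = 0xA4AC
s_1 = Round(s_0, k_0) = 0xC58D
s_2 = Round(s_1, k_1) = 0x5FD8
s_3 = Round(s_2, k_2) = 0xEA19
s_4 = Round(s_3, k_3) = 0xC4EA
s_5 = Round(s_4, k_4) = 0x99CD
s_6 = Round(s_5, k_5) = 0x117F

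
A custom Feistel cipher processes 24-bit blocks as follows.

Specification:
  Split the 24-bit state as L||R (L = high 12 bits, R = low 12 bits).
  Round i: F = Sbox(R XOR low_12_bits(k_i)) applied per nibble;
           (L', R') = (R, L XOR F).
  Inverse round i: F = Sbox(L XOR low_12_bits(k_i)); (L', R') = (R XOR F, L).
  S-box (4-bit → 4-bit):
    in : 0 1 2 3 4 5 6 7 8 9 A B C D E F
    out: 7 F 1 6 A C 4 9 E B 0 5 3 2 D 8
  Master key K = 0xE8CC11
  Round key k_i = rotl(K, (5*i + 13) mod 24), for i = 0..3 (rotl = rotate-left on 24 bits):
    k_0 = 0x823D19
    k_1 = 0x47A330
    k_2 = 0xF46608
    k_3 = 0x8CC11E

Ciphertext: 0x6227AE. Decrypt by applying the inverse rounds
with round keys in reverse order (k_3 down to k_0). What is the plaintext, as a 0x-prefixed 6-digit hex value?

s_0 = ciphertext = 0x6227AE
s_1 = InvRound(s_0, k_3) = 0xECD622
s_2 = InvRound(s_1, k_2) = 0x81EECD
s_3 = InvRound(s_2, k_1) = 0xBD081E
s_4 = InvRound(s_3, k_0) = 0xC25BD0

0xC25BD0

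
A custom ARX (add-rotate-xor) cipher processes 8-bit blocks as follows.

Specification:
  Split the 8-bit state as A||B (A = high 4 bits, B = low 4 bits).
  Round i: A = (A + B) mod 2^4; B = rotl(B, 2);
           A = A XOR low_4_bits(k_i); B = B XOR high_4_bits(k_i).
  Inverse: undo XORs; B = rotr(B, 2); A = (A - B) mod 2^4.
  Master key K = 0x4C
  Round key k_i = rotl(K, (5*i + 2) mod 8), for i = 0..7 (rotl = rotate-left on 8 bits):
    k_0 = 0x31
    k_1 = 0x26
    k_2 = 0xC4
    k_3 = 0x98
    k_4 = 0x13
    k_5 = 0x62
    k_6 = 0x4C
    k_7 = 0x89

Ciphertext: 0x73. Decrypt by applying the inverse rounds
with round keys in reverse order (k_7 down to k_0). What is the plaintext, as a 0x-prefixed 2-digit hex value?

0xFC

s_0 = ciphertext = 0x73
s_1 = InvRound(s_0, k_7) = 0x0E
s_2 = InvRound(s_1, k_6) = 0x2A
s_3 = InvRound(s_2, k_5) = 0xD3
s_4 = InvRound(s_3, k_4) = 0x68
s_5 = InvRound(s_4, k_3) = 0xA4
s_6 = InvRound(s_5, k_2) = 0xC2
s_7 = InvRound(s_6, k_1) = 0xA0
s_8 = InvRound(s_7, k_0) = 0xFC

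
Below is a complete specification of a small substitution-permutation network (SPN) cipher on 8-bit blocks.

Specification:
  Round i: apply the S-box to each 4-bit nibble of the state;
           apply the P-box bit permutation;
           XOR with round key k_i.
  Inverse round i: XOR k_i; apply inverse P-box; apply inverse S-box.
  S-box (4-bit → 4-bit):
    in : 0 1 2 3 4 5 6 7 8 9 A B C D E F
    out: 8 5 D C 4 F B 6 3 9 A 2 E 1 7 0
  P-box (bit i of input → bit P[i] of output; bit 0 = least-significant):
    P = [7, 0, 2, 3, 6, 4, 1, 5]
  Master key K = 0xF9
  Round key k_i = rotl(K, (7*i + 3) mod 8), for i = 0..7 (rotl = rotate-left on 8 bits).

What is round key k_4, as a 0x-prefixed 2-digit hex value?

K = 0xF9
k_0 = rotl(K, (7*0+3) mod 8) = rotl(K, 3) = 0xCF
k_1 = rotl(K, (7*1+3) mod 8) = rotl(K, 2) = 0xE7
k_2 = rotl(K, (7*2+3) mod 8) = rotl(K, 1) = 0xF3
k_3 = rotl(K, (7*3+3) mod 8) = rotl(K, 0) = 0xF9
k_4 = rotl(K, (7*4+3) mod 8) = rotl(K, 7) = 0xFC

0xFC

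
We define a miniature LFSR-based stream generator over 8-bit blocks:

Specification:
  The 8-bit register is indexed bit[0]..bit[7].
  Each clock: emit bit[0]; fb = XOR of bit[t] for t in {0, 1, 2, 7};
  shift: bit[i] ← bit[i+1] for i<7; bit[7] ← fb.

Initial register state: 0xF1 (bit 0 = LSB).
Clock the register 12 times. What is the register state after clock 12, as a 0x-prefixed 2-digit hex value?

reg_0 = 0xF1
clock 1: out=1, reg = 0x78
clock 2: out=0, reg = 0x3C
clock 3: out=0, reg = 0x9E
clock 4: out=0, reg = 0xCF
clock 5: out=1, reg = 0x67
clock 6: out=1, reg = 0xB3
clock 7: out=1, reg = 0xD9
clock 8: out=1, reg = 0x6C
clock 9: out=0, reg = 0xB6
clock 10: out=0, reg = 0xDB
clock 11: out=1, reg = 0xED
clock 12: out=1, reg = 0xF6

0xF6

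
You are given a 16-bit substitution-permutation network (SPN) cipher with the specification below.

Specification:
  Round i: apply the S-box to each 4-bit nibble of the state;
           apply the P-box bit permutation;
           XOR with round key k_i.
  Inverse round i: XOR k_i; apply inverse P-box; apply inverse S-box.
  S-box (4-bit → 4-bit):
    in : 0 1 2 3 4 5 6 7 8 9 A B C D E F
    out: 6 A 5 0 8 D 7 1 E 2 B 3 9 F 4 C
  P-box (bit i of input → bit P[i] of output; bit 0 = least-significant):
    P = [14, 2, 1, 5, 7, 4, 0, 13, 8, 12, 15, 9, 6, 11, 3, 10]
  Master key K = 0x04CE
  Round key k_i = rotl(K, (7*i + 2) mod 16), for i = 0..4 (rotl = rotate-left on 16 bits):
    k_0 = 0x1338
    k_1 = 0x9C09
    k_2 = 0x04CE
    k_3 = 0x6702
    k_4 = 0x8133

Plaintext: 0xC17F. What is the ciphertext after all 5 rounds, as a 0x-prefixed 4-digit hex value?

s_0 = plaintext = 0xC17F
s_1 = Round(s_0, k_0) = 0x05DA
s_2 = Round(s_1, k_1) = 0x77B4
s_3 = Round(s_2, k_2) = 0x053E
s_4 = Round(s_3, k_3) = 0xEC08
s_5 = Round(s_4, k_4) = 0x820C

0x820C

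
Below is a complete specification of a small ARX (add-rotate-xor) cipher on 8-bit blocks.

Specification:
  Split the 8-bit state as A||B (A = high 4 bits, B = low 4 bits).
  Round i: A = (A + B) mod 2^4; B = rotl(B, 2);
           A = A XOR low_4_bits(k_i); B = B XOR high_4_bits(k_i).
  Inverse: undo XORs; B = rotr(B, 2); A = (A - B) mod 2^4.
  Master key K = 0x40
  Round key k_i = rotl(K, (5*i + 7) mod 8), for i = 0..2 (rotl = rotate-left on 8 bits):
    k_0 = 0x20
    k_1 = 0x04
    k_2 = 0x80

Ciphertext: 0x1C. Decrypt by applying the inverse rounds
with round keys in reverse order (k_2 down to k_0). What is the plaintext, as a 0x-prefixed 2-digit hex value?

s_0 = ciphertext = 0x1C
s_1 = InvRound(s_0, k_2) = 0x01
s_2 = InvRound(s_1, k_1) = 0x04
s_3 = InvRound(s_2, k_0) = 0x79

0x79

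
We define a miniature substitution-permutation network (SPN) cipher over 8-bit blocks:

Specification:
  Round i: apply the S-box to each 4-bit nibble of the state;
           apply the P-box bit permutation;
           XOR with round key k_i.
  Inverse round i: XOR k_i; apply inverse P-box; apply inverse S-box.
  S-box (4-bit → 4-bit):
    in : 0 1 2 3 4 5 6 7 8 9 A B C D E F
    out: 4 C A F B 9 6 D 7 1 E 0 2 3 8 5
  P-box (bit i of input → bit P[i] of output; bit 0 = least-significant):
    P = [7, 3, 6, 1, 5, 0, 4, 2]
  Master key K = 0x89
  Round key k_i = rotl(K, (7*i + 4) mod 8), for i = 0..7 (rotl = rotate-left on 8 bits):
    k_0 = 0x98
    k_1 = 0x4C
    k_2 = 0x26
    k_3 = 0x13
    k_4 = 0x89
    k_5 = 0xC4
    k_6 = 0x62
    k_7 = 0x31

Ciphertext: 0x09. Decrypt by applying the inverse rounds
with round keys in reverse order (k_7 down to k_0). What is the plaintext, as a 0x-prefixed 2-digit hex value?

0xEF

s_0 = ciphertext = 0x09
s_1 = InvRound(s_0, k_7) = 0xFC
s_2 = InvRound(s_1, k_6) = 0x14
s_3 = InvRound(s_2, k_5) = 0x0F
s_4 = InvRound(s_3, k_4) = 0xE5
s_5 = InvRound(s_4, k_3) = 0x77
s_6 = InvRound(s_5, k_2) = 0x60
s_7 = InvRound(s_6, k_1) = 0x5C
s_8 = InvRound(s_7, k_0) = 0xEF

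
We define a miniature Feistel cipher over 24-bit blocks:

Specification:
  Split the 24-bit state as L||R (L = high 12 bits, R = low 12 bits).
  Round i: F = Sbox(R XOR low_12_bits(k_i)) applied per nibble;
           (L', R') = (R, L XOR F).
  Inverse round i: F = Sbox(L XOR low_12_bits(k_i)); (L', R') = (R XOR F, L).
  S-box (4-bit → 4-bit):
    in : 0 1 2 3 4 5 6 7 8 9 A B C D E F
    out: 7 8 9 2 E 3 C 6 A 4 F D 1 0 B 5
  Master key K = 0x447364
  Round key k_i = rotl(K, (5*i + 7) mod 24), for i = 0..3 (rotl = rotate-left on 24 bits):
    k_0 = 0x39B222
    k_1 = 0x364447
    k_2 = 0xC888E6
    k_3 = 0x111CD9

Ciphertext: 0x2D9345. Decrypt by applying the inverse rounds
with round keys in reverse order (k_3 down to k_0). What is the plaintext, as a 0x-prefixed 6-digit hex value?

s_0 = ciphertext = 0x2D9345
s_1 = InvRound(s_0, k_3) = 0x8322D9
s_2 = InvRound(s_1, k_2) = 0x5D7832
s_3 = InvRound(s_2, k_1) = 0x0755D7
s_4 = InvRound(s_3, k_0) = 0xCE1075

0xCE1075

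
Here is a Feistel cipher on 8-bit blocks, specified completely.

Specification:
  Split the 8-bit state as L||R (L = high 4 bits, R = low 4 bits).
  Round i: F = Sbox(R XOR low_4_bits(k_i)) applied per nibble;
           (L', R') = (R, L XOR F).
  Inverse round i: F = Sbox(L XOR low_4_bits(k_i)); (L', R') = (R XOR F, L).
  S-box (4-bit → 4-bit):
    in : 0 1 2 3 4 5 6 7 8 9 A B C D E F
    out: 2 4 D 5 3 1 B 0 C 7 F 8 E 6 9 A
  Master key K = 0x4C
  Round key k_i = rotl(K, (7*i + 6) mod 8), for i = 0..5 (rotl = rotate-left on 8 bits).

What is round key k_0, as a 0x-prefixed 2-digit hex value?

K = 0x4C
k_0 = rotl(K, (7*0+6) mod 8) = rotl(K, 6) = 0x13

0x13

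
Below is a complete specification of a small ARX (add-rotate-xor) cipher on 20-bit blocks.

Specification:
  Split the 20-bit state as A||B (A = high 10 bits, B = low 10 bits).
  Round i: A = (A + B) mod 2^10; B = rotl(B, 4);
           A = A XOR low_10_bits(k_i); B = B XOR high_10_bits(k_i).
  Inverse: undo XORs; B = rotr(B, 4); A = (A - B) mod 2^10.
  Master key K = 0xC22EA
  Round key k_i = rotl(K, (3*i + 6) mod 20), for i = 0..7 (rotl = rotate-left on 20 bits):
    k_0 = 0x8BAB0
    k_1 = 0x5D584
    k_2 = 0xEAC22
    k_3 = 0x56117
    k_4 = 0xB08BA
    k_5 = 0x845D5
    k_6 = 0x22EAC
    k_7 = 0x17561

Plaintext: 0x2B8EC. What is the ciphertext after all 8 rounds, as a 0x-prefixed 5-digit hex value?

s_0 = plaintext = 0x2B8EC
s_1 = Round(s_0, k_0) = 0xCA8ED
s_2 = Round(s_1, k_1) = 0x64FA6
s_3 = Round(s_2, k_2) = 0x46DC5
s_4 = Round(s_3, k_3) = 0xFDD0F
s_5 = Round(s_4, k_4) = 0x6F236
s_6 = Round(s_5, k_5) = 0x89D79
s_7 = Round(s_6, k_6) = 0x4331E
s_8 = Round(s_7, k_7) = 0x52DB1

0x52DB1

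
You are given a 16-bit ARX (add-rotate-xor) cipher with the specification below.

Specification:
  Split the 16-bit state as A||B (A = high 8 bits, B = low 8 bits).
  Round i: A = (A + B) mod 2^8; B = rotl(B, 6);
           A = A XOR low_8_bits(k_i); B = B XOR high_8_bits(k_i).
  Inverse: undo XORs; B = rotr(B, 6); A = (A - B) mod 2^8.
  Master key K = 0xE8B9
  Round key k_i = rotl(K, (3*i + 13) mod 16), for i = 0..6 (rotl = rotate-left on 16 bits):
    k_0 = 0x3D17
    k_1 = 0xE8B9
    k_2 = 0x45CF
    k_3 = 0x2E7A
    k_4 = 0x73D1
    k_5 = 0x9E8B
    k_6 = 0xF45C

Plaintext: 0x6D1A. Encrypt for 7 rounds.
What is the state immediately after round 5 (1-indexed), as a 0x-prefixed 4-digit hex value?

s_0 = plaintext = 0x6D1A
s_1 = Round(s_0, k_0) = 0x90BB
s_2 = Round(s_1, k_1) = 0xF206
s_3 = Round(s_2, k_2) = 0x37C4
s_4 = Round(s_3, k_3) = 0x811F
s_5 = Round(s_4, k_4) = 0x71B4
s_6 = Round(s_5, k_5) = 0xAEB3
s_7 = Round(s_6, k_6) = 0x3D18

0x71B4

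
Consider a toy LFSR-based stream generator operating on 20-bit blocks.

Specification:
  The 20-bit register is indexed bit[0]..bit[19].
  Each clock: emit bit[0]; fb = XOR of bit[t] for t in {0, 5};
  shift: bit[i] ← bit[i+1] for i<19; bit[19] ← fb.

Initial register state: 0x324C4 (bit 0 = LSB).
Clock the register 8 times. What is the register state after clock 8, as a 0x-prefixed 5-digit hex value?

reg_0 = 0x324C4
clock 1: out=0, reg = 0x19262
clock 2: out=0, reg = 0x8C931
clock 3: out=1, reg = 0x46498
clock 4: out=0, reg = 0x2324C
clock 5: out=0, reg = 0x11926
clock 6: out=0, reg = 0x88C93
clock 7: out=1, reg = 0xC4649
clock 8: out=1, reg = 0xE2324

0xE2324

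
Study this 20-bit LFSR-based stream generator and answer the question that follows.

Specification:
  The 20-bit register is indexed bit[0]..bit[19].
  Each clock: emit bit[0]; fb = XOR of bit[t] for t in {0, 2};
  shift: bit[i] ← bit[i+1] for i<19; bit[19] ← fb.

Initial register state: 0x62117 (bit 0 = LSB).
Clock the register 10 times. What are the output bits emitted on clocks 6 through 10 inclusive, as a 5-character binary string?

00010

reg_0 = 0x62117
clock 1: out=1, reg = 0x3108B
clock 2: out=1, reg = 0x98845
clock 3: out=1, reg = 0x4C422
clock 4: out=0, reg = 0x26211
clock 5: out=1, reg = 0x93108
clock 6: out=0, reg = 0x49884
clock 7: out=0, reg = 0xA4C42
clock 8: out=0, reg = 0x52621
clock 9: out=1, reg = 0xA9310
clock 10: out=0, reg = 0x54988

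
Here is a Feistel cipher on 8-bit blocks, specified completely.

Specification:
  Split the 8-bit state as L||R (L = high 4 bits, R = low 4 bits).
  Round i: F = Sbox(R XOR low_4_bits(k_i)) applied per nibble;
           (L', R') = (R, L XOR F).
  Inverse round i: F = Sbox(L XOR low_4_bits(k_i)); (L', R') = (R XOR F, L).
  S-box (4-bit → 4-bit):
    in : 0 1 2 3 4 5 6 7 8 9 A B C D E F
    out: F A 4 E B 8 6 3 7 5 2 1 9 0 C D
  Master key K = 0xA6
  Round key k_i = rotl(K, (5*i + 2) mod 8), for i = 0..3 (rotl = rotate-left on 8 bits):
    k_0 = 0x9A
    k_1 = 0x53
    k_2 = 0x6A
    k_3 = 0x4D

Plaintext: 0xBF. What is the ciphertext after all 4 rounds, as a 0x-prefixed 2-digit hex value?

s_0 = plaintext = 0xBF
s_1 = Round(s_0, k_0) = 0xF3
s_2 = Round(s_1, k_1) = 0x30
s_3 = Round(s_2, k_2) = 0x01
s_4 = Round(s_3, k_3) = 0x19

0x19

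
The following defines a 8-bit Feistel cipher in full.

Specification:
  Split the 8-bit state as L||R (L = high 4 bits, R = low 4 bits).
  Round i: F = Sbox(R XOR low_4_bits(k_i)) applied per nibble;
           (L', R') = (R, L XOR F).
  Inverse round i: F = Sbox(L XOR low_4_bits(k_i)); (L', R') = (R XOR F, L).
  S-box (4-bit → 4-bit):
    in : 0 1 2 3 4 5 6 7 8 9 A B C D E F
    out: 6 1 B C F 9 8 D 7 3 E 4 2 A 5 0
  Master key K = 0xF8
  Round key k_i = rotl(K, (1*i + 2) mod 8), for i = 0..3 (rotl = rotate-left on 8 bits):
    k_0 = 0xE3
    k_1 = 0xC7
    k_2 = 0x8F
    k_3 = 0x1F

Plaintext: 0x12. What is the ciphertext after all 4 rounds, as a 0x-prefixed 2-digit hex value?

0x6C

s_0 = plaintext = 0x12
s_1 = Round(s_0, k_0) = 0x20
s_2 = Round(s_1, k_1) = 0x0F
s_3 = Round(s_2, k_2) = 0xF6
s_4 = Round(s_3, k_3) = 0x6C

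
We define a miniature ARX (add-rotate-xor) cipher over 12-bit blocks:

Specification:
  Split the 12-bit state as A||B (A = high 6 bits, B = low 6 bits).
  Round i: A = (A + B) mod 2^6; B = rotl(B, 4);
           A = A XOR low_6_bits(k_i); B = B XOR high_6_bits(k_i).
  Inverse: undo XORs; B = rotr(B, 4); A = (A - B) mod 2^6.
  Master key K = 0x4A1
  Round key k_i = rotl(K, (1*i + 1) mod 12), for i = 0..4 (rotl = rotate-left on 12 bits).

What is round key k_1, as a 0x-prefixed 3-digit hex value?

K = 0x4A1
k_0 = rotl(K, (1*0+1) mod 12) = rotl(K, 1) = 0x942
k_1 = rotl(K, (1*1+1) mod 12) = rotl(K, 2) = 0x285

0x285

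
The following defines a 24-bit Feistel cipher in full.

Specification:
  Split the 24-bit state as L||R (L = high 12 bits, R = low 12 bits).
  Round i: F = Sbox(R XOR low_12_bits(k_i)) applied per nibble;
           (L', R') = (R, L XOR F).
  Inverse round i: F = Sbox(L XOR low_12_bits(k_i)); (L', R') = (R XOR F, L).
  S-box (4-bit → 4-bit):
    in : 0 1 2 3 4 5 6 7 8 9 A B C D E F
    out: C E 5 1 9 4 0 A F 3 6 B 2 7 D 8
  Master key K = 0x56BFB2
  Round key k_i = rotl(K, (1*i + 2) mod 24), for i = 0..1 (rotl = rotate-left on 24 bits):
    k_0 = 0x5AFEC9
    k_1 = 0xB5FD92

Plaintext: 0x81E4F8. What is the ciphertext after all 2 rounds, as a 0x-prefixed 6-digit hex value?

0xE005CD

s_0 = plaintext = 0x81E4F8
s_1 = Round(s_0, k_0) = 0x4F8E00
s_2 = Round(s_1, k_1) = 0xE005CD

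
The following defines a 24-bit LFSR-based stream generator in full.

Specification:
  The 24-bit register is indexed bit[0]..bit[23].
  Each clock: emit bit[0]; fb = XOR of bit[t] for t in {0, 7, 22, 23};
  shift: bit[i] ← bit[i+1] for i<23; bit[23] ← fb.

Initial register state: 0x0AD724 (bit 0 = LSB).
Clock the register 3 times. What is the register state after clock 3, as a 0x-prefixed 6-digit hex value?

0xC15AE4

reg_0 = 0x0AD724
clock 1: out=0, reg = 0x056B92
clock 2: out=0, reg = 0x82B5C9
clock 3: out=1, reg = 0xC15AE4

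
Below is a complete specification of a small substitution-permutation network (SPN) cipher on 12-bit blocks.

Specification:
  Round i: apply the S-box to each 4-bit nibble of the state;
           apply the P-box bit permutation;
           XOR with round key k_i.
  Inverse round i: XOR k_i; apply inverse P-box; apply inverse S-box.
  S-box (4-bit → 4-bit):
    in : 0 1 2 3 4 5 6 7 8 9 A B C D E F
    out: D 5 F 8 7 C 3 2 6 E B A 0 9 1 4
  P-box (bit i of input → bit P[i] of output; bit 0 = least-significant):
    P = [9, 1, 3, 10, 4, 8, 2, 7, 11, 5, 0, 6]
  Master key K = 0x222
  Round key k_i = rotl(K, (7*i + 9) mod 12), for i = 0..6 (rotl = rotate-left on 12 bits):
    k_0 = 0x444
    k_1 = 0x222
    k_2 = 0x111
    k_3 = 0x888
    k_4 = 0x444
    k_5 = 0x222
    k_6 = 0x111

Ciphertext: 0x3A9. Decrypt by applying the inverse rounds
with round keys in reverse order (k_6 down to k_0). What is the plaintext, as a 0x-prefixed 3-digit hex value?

0x7EE

s_0 = ciphertext = 0x3A9
s_1 = InvRound(s_0, k_6) = 0x7D1
s_2 = InvRound(s_1, k_5) = 0x9AB
s_3 = InvRound(s_2, k_4) = 0x299
s_4 = InvRound(s_3, k_3) = 0x1EE
s_5 = InvRound(s_4, k_2) = 0x908
s_6 = InvRound(s_5, k_1) = 0x674
s_7 = InvRound(s_6, k_0) = 0x7EE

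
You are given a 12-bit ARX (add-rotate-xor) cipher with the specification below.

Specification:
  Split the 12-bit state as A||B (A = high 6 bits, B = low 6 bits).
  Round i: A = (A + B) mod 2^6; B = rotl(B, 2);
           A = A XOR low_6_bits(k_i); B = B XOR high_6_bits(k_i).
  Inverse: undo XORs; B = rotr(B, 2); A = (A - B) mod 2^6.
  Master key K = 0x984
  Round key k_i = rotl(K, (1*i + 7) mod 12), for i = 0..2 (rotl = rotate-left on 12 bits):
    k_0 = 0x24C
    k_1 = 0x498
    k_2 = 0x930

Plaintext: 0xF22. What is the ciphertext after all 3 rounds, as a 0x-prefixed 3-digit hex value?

s_0 = plaintext = 0xF22
s_1 = Round(s_0, k_0) = 0x483
s_2 = Round(s_1, k_1) = 0x35E
s_3 = Round(s_2, k_2) = 0x6DD

0x6DD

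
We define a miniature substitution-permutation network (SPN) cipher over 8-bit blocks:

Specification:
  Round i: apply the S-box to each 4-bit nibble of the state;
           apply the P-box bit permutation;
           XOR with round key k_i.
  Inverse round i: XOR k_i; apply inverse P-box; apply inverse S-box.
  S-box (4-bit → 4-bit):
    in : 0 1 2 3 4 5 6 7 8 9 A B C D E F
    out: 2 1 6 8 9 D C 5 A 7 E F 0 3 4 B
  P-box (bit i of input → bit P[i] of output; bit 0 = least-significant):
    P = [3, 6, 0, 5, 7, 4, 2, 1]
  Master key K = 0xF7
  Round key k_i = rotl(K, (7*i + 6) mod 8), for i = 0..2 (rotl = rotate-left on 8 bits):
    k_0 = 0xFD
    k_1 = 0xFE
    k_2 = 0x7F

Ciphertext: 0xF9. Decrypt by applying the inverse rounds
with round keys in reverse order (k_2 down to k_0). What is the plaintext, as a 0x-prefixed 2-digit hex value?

0xB4

s_0 = ciphertext = 0xF9
s_1 = InvRound(s_0, k_2) = 0x5C
s_2 = InvRound(s_1, k_1) = 0x43
s_3 = InvRound(s_2, k_0) = 0xB4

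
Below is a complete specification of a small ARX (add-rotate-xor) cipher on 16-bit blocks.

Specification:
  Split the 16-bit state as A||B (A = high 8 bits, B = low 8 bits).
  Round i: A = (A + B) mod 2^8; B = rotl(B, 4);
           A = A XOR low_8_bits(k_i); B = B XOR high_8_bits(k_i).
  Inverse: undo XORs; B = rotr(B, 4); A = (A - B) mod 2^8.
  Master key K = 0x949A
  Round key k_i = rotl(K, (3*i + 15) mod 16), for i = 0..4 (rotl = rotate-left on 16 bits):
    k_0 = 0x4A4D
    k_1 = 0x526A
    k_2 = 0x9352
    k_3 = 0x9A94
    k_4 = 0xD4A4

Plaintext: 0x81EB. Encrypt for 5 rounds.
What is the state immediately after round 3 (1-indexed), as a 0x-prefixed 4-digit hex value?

0xCE42

s_0 = plaintext = 0x81EB
s_1 = Round(s_0, k_0) = 0x21F4
s_2 = Round(s_1, k_1) = 0x7F1D
s_3 = Round(s_2, k_2) = 0xCE42
s_4 = Round(s_3, k_3) = 0x84BE
s_5 = Round(s_4, k_4) = 0xE63F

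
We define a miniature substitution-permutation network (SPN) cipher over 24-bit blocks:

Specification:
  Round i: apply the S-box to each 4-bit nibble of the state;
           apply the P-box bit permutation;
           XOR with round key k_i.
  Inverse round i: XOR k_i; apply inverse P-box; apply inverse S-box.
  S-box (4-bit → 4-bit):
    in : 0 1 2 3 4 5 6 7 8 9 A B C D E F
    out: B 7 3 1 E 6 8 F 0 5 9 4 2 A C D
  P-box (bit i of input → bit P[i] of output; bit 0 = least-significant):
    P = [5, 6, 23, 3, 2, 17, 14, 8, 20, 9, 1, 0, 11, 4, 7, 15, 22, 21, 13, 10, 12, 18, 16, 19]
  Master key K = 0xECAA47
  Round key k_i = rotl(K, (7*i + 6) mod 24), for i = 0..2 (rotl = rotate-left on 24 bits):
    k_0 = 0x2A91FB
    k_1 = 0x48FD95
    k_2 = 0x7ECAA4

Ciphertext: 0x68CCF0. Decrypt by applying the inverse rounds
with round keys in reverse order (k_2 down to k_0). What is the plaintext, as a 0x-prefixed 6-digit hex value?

0xCDA833

s_0 = ciphertext = 0x68CCF0
s_1 = InvRound(s_0, k_2) = 0xC6C22C
s_2 = InvRound(s_1, k_1) = 0x0E1DDF
s_3 = InvRound(s_2, k_0) = 0xCDA833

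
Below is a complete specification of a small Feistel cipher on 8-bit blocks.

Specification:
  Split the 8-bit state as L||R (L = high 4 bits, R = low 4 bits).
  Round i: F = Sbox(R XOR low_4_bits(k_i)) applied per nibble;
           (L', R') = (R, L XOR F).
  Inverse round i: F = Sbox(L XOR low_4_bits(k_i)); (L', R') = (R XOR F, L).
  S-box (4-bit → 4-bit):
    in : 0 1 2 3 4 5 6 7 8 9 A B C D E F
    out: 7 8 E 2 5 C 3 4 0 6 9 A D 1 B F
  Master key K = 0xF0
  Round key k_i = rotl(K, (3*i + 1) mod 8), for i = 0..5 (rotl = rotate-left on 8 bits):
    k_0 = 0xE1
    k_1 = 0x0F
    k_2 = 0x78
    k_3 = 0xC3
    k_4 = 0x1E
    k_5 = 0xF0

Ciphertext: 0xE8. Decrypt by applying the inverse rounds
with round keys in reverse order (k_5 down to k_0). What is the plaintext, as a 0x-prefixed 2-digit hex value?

s_0 = ciphertext = 0xE8
s_1 = InvRound(s_0, k_5) = 0x3E
s_2 = InvRound(s_1, k_4) = 0xF3
s_3 = InvRound(s_2, k_3) = 0xEF
s_4 = InvRound(s_3, k_2) = 0xCE
s_5 = InvRound(s_4, k_1) = 0xCC
s_6 = InvRound(s_5, k_0) = 0xDC

0xDC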